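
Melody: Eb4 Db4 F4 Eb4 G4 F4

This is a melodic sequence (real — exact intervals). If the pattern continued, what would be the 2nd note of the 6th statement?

Grouping in 2s, the 2nd note of each cell is Db4, Eb4, F4.
Each moves up a 2nd. Continuing: G4 → A4 → B4.

B4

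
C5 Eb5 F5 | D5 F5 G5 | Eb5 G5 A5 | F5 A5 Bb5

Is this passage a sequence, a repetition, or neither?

sequence

Each 3-note cell is the previous one transposed up a 2nd.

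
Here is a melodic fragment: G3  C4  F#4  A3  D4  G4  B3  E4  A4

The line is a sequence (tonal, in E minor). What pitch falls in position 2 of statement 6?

A4

With 3-note cells, note 2 of each statement runs C4, D4, E4.
Extending up a 2nd: F#4 → G4 → A4.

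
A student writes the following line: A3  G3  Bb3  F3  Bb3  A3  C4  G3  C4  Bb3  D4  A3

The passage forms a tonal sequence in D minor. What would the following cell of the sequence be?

D4 C4 E4 Bb3

The 4-note cells begin on A3, Bb3, C4 — each up a 2nd from the last.
From D4 the diatonic shape gives D4 C4 E4 Bb3.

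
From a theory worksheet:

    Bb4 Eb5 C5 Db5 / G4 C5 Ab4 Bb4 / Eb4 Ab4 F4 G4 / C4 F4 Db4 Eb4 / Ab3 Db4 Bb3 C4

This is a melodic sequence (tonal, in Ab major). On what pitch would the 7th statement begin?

Db3

With a 4-note motive the entries are Bb4, G4, Eb4, C4, Ab3, each down a 3rd from the previous.
Extending the heads down a 3rd: F3 → Db3.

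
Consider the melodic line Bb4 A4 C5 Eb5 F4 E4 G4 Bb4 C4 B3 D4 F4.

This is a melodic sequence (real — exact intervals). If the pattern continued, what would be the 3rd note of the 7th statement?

The unit is 4 notes. Position-3 pitches of the 3 shown cells: C5, G4, D4.
Each moves down a 4th. Continuing: A3 → E3 → B2 → F#2.

F#2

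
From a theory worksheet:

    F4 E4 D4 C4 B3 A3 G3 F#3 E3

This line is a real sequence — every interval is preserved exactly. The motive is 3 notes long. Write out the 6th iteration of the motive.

E2 D#2 C#2

Taking 3-note groups, the heads are F4, C4, G3: the pattern moves down a 4th.
Continuing the starts: D3 → A2 → E2.
So cell 6 is E2 D#2 C#2.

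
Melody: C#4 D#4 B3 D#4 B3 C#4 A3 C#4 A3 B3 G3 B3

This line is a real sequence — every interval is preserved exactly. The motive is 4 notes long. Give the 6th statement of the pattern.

Unit = 4 notes; the statements start on C#4, B3, A3, moving down a 2nd each time.
Extending down a 2nd: G3 → F3 → Eb3.
So cell 6 is Eb3 F3 Db3 F3.

Eb3 F3 Db3 F3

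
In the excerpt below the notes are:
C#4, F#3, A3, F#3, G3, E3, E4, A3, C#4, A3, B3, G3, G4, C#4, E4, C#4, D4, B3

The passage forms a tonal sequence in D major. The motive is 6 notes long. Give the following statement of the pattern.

B4 E4 G4 E4 F#4 D4

With a 6-note motive the entries are C#4, E4, G4, each up a 3rd from the previous.
So cell 4 is B4 E4 G4 E4 F#4 D4.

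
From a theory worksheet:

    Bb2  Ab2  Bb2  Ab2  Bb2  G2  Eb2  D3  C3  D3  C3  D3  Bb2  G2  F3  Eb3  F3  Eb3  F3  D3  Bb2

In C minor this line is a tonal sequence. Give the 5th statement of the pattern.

C4 Bb3 C4 Bb3 C4 Ab3 F3

The 7-note cells begin on Bb2, D3, F3 — each up a 3rd from the last.
Continuing the starts: Ab3 → C4.
So cell 5 is C4 Bb3 C4 Bb3 C4 Ab3 F3.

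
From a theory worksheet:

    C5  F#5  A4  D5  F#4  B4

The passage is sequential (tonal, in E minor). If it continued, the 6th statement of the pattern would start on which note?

Taking 2-note groups, the heads are C5, A4, F#4: the pattern moves down a 3rd.
Extending the heads down a 3rd: D4 → B3 → G3.

G3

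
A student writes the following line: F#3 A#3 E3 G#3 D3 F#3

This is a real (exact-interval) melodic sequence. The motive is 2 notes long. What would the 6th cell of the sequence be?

Ab2 C3

With a 2-note motive the entries are F#3, E3, D3, each down a 2nd from the previous.
Extending down a 2nd: C3 → Bb2 → Ab2.
Statement 6 starts on Ab2 and keeps the same exact contour: Ab2 C3.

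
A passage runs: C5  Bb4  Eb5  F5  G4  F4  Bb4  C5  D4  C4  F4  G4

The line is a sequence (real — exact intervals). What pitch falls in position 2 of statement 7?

E2

The unit is 4 notes. Position-2 pitches of the 3 shown cells: Bb4, F4, C4.
Extending down a 4th: G3 → D3 → A2 → E2.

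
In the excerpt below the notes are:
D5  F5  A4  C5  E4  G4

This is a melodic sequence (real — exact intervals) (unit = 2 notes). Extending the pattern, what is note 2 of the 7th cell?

B2

Grouping in 2s, the 2nd note of each cell is F5, C5, G4.
Each moves down a 4th. Continuing: D4 → A3 → E3 → B2.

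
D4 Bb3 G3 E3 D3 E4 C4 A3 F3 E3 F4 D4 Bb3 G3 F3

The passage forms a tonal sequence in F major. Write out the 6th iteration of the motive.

Unit = 5 notes; the statements start on D4, E4, F4, moving up a 2nd each time.
Carrying on: G4 → A4 → Bb4.
Statement 6 starts on Bb4 and keeps the same diatonic contour: Bb4 G4 E4 C4 Bb3.

Bb4 G4 E4 C4 Bb3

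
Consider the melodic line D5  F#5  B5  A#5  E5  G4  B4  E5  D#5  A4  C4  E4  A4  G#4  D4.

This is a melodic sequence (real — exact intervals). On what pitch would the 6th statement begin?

Eb2

With a 5-note motive the entries are D5, G4, C4, each down a 5th from the previous.
Extending the heads down a 5th: F3 → Bb2 → Eb2.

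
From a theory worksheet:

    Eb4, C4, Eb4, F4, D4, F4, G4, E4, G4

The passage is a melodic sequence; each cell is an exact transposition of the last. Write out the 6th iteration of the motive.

Taking 3-note groups, the heads are Eb4, F4, G4: the pattern moves up a 2nd.
Continuing the starts: A4 → B4 → C#5.
So cell 6 is C#5 A#4 C#5.

C#5 A#4 C#5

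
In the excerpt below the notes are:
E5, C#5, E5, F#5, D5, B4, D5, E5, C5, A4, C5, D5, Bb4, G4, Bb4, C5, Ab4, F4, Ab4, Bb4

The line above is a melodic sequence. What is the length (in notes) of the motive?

There are 20 notes; a 4-note unit gives 5 cells:
E5 C#5 E5 F#5 | D5 B4 D5 E5 | C5 A4 C5 D5 | Bb4 G4 Bb4 C5 | Ab4 F4 Ab4 Bb4
Each cell is the previous one down a 2nd — so the unit is 4 notes.

4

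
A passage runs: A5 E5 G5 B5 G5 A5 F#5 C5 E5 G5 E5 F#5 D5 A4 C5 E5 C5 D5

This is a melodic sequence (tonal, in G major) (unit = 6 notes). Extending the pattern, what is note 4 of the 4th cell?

C5

Grouping in 6s, the 4th note of each cell is B5, G5, E5.
Each moves down a 3rd; the next is C5.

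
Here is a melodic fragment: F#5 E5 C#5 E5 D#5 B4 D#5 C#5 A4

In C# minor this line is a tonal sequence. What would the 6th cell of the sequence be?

A4 G#4 E4

With a 3-note motive the entries are F#5, E5, D#5, each down a 2nd from the previous.
Extending down a 2nd: C#5 → B4 → A4.
Statement 6 starts on A4 and keeps the same diatonic contour: A4 G#4 E4.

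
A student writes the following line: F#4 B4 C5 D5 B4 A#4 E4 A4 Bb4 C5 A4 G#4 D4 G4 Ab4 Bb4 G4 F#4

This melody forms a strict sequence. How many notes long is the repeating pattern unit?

There are 18 notes; a 6-note unit gives 3 cells:
F#4 B4 C5 D5 B4 A#4 | E4 A4 Bb4 C5 A4 G#4 | D4 G4 Ab4 Bb4 G4 F#4
Every group is a transposition down a 2nd of the one before; no shorter unit works.

6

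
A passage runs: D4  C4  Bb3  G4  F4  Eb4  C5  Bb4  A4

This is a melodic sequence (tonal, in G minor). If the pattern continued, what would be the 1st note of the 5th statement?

Bb5

With 3-note cells, note 1 of each statement runs D4, G4, C5.
Carrying that up a 4th forward: F5 → Bb5.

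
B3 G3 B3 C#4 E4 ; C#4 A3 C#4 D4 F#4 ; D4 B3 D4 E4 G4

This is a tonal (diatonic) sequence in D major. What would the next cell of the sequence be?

The 5-note cells begin on B3, C#4, D4 — each up a 2nd from the last.
From E4 the diatonic shape gives E4 C#4 E4 F#4 A4.

E4 C#4 E4 F#4 A4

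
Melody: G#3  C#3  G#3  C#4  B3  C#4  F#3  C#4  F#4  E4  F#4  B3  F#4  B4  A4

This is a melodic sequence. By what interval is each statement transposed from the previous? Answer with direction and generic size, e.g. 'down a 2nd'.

The 5-note cells begin on G#3, C#4, F#4 — each up a 4th from the last.
G#3 to C#4 is up a 4th.

up a 4th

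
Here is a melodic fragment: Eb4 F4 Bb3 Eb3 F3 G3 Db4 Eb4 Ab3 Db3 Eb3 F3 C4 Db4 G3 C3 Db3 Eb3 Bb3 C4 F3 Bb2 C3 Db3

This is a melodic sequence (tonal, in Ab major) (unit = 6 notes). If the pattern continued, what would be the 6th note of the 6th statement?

Grouping in 6s, the 6th note of each cell is G3, F3, Eb3, Db3.
Each moves down a 2nd. Continuing: C3 → Bb2.

Bb2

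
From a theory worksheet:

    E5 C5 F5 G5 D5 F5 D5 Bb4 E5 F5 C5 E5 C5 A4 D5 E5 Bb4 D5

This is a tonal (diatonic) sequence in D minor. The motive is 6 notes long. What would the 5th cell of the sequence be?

A4 F4 Bb4 C5 G4 Bb4

With a 6-note motive the entries are E5, D5, C5, each down a 2nd from the previous.
Continuing the starts: Bb4 → A4.
Statement 5 starts on A4 and keeps the same diatonic contour: A4 F4 Bb4 C5 G4 Bb4.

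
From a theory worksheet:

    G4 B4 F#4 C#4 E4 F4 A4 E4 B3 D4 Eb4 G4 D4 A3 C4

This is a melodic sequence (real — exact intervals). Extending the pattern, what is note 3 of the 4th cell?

Grouping in 5s, the 3rd note of each cell is F#4, E4, D4.
Each moves down a 2nd; the next is C4.

C4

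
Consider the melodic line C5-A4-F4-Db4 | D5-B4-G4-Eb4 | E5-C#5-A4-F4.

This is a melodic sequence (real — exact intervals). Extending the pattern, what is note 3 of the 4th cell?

The unit is 4 notes. Position-3 pitches of the 3 shown cells: F4, G4, A4.
One more up a 2nd gives B4.

B4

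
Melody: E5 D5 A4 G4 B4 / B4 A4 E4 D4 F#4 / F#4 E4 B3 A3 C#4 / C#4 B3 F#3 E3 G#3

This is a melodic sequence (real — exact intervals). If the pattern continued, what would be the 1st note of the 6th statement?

D#3

With 5-note cells, note 1 of each statement runs E5, B4, F#4, C#4.
Extending down a 4th: G#3 → D#3.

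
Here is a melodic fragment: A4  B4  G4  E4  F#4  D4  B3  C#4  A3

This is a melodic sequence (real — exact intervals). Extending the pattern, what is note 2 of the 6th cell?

The unit is 3 notes. Position-2 pitches of the 3 shown cells: B4, F#4, C#4.
Carrying that down a 4th forward: G#3 → D#3 → A#2.

A#2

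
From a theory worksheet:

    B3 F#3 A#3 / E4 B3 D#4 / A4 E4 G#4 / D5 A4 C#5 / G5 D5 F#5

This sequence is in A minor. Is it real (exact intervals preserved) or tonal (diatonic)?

real

Each cell has the same semitone pattern (-5, 4) — intervals are preserved exactly.
And F#3 lies outside A minor, so the sequence is real rather than tonal.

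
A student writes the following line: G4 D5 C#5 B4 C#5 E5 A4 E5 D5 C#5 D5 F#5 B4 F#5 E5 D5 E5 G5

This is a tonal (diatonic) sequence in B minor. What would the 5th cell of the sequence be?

Taking 6-note groups, the heads are G4, A4, B4: the pattern moves up a 2nd.
Extending up a 2nd: C#5 → D5.
So cell 5 is D5 A5 G5 F#5 G5 B5.

D5 A5 G5 F#5 G5 B5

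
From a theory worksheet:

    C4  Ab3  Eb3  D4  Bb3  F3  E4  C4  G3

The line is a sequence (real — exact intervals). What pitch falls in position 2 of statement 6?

F#4

Grouping in 3s, the 2nd note of each cell is Ab3, Bb3, C4.
Carrying that up a 2nd forward: D4 → E4 → F#4.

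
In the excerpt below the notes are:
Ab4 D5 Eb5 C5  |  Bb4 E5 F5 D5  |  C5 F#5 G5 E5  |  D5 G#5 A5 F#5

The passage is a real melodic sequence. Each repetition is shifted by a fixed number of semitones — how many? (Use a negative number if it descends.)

2

The 4-note cells begin on Ab4, Bb4, C5, D5 — each up a 2nd from the last.
Counting half-steps from Ab4 to Bb4: 2.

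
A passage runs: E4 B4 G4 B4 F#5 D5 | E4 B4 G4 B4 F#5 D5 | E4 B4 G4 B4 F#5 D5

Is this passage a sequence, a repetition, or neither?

repetition

Each 6-note cell is identical (E4 B4 G4 B4 F#5 D5), restated at the same pitch.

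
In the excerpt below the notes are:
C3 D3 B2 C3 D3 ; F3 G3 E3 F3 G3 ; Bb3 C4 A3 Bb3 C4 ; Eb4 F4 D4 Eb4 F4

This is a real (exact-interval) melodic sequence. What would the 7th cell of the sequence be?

Gb5 Ab5 F5 Gb5 Ab5

The 5-note cells begin on C3, F3, Bb3, Eb4 — each up a 4th from the last.
Continuing the starts: Ab4 → Db5 → Gb5.
So cell 7 is Gb5 Ab5 F5 Gb5 Ab5.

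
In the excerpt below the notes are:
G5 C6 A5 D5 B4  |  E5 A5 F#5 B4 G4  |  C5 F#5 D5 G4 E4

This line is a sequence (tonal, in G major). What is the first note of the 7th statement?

B3

The 5-note cells begin on G5, E5, C5 — each down a 3rd from the last.
Extending the heads down a 3rd: A4 → F#4 → D4 → B3.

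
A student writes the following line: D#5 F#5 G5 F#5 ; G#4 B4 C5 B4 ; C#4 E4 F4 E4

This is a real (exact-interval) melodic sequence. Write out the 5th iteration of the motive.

B2 D3 Eb3 D3

Unit = 4 notes; the statements start on D#5, G#4, C#4, moving down a 5th each time.
Continuing the starts: F#3 → B2.
From B2 the exact shape gives B2 D3 Eb3 D3.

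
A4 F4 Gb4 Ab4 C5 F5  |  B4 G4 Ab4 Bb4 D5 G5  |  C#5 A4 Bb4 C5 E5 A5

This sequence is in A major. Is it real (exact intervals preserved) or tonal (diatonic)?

Each cell has the same semitone pattern (-4, 1, 2, 4, 5) — intervals are preserved exactly.
And F4 lies outside A major, so the sequence is real rather than tonal.

real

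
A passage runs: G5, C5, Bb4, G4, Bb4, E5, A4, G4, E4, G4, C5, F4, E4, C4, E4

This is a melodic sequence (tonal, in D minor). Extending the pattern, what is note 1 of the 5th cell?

F4

The unit is 5 notes. Position-1 pitches of the 3 shown cells: G5, E5, C5.
Extending down a 3rd: A4 → F4.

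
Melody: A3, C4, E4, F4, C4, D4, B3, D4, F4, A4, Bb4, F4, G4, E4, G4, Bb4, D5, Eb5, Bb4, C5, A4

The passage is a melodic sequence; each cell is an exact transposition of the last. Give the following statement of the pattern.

The 7-note cells begin on A3, D4, G4 — each up a 4th from the last.
Statement 4 starts on C5 and keeps the same exact contour: C5 Eb5 G5 Ab5 Eb5 F5 D5.

C5 Eb5 G5 Ab5 Eb5 F5 D5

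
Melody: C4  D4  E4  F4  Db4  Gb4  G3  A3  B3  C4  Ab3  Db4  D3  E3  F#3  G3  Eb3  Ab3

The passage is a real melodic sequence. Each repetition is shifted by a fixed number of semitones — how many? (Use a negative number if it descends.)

Taking 6-note groups, the heads are C4, G3, D3: the pattern moves down a 4th.
C4 to G3 spans -5 semitones.

-5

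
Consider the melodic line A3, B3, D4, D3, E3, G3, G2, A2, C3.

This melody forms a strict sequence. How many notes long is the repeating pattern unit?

9 notes total. Splitting into 3 groups of 3:
A3 B3 D4 | D3 E3 G3 | G2 A2 C3
Every group is a transposition down a 5th of the one before; no shorter unit works.

3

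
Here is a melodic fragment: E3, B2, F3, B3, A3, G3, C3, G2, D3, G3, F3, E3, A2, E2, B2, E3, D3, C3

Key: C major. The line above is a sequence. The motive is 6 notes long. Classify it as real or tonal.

Every note is diatonic to C major.
Cell 1 has +6 semitones from note 2 to 3, but cell 2 has +7 — the interval quality changes while the contour stays the same, which is the hallmark of a tonal sequence.

tonal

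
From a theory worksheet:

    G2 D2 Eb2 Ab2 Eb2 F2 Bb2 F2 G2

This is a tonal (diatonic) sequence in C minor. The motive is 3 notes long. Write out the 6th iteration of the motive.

Eb3 Bb2 C3

With a 3-note motive the entries are G2, Ab2, Bb2, each up a 2nd from the previous.
Continuing the starts: C3 → D3 → Eb3.
So cell 6 is Eb3 Bb2 C3.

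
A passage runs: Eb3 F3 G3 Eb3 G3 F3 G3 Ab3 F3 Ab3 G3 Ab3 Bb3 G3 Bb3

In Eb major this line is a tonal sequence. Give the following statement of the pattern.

Ab3 Bb3 C4 Ab3 C4

With a 5-note motive the entries are Eb3, F3, G3, each up a 2nd from the previous.
From Ab3 the diatonic shape gives Ab3 Bb3 C4 Ab3 C4.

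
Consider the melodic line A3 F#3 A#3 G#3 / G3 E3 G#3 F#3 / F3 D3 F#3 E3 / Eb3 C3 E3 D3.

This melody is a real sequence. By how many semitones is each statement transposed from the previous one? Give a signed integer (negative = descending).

With a 4-note motive the entries are A3, G3, F3, Eb3, each down a 2nd from the previous.
A3 to G3 spans -2 semitones.

-2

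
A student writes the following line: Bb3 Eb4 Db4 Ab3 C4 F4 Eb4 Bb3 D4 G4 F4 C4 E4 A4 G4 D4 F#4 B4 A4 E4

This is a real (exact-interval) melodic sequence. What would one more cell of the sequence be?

With a 4-note motive the entries are Bb3, C4, D4, E4, F#4, each up a 2nd from the previous.
From G#4 the exact shape gives G#4 C#5 B4 F#4.

G#4 C#5 B4 F#4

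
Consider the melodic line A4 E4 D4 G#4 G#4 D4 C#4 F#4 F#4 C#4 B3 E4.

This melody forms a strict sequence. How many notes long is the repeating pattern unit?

12 notes total. Splitting into 3 groups of 4:
A4 E4 D4 G#4 | G#4 D4 C#4 F#4 | F#4 C#4 B3 E4
Every group is a transposition down a 2nd of the one before; no shorter unit works.

4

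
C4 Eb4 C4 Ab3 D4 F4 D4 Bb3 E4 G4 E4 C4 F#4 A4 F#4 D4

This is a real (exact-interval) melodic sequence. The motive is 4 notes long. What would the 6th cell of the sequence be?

Taking 4-note groups, the heads are C4, D4, E4, F#4: the pattern moves up a 2nd.
Continuing the starts: G#4 → A#4.
Statement 6 starts on A#4 and keeps the same exact contour: A#4 C#5 A#4 F#4.

A#4 C#5 A#4 F#4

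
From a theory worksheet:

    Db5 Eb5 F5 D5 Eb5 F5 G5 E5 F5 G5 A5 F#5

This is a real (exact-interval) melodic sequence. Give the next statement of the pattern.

G5 A5 B5 G#5

With a 4-note motive the entries are Db5, Eb5, F5, each up a 2nd from the previous.
Statement 4 starts on G5 and keeps the same exact contour: G5 A5 B5 G#5.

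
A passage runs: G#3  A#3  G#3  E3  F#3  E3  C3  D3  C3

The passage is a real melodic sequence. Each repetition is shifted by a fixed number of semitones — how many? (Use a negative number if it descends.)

-4

The 3-note cells begin on G#3, E3, C3 — each down a 3rd from the last.
Counting half-steps from G#3 to E3: -4.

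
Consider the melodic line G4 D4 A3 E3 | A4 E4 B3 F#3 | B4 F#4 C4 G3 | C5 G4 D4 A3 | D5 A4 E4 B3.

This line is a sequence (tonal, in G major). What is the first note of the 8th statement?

G5

With a 4-note motive the entries are G4, A4, B4, C5, D5, each up a 2nd from the previous.
Extending the heads up a 2nd: E5 → F#5 → G5.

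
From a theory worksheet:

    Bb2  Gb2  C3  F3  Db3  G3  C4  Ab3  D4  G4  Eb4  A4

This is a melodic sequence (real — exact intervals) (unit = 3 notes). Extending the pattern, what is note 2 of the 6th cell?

F5

The unit is 3 notes. Position-2 pitches of the 4 shown cells: Gb2, Db3, Ab3, Eb4.
Extending up a 5th: Bb4 → F5.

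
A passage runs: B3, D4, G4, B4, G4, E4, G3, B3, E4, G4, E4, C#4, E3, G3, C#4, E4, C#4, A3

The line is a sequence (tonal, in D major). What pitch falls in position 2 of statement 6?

A2

The unit is 6 notes. Position-2 pitches of the 3 shown cells: D4, B3, G3.
Each moves down a 3rd. Continuing: E3 → C#3 → A2.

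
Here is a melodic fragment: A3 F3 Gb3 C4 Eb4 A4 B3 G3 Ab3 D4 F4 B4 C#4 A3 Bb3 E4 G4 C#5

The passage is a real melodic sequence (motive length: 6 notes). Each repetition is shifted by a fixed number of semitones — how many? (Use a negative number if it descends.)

With a 6-note motive the entries are A3, B3, C#4, each up a 2nd from the previous.
Counting half-steps from A3 to B3: 2.

2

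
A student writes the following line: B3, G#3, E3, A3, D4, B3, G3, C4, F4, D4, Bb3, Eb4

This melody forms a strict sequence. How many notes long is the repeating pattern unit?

4

Try groups of 4 (3 cells in 12 notes):
B3 G#3 E3 A3 | D4 B3 G3 C4 | F4 D4 Bb3 Eb4
Every group is a transposition up a 3rd of the one before; no shorter unit works.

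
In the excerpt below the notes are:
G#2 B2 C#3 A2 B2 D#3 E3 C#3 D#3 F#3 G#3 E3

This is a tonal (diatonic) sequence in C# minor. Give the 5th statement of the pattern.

A3 C#4 D#4 B3

Unit = 4 notes; the statements start on G#2, B2, D#3, moving up a 3rd each time.
Extending up a 3rd: F#3 → A3.
From A3 the diatonic shape gives A3 C#4 D#4 B3.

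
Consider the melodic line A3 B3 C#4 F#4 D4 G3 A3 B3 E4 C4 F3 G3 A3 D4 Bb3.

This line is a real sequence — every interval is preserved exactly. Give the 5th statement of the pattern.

Db3 Eb3 F3 Bb3 Gb3

With a 5-note motive the entries are A3, G3, F3, each down a 2nd from the previous.
Extending down a 2nd: Eb3 → Db3.
From Db3 the exact shape gives Db3 Eb3 F3 Bb3 Gb3.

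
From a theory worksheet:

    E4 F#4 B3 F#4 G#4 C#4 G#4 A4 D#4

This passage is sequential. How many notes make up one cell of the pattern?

3

Try groups of 3 (3 cells in 9 notes):
E4 F#4 B3 | F#4 G#4 C#4 | G#4 A4 D#4
Every group is a transposition up a 2nd of the one before; no shorter unit works.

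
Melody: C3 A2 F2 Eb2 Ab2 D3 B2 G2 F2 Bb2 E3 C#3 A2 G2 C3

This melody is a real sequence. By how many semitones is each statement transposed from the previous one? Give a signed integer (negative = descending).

With a 5-note motive the entries are C3, D3, E3, each up a 2nd from the previous.
C3→D3 is 50 − 48 = 2 semitones.

2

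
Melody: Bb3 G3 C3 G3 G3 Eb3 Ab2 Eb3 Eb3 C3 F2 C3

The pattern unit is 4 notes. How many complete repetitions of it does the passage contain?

3

12 notes in groups of 4 gives 12/4 = 3 statements.
Starts: Bb3, G3, Eb3 — each down a 3rd.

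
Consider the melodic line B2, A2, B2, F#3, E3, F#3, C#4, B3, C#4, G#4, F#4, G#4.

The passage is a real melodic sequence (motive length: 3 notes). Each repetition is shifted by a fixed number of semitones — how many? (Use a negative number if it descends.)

7

Taking 3-note groups, the heads are B2, F#3, C#4, G#4: the pattern moves up a 5th.
Counting half-steps from B2 to F#3: 7.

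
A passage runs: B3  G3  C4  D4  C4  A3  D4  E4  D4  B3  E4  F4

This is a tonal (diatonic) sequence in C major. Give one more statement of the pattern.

E4 C4 F4 G4

Unit = 4 notes; the statements start on B3, C4, D4, moving up a 2nd each time.
Statement 4 starts on E4 and keeps the same diatonic contour: E4 C4 F4 G4.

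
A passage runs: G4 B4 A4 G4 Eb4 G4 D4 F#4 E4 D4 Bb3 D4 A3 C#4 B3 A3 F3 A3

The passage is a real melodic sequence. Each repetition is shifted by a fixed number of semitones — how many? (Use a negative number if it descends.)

Taking 6-note groups, the heads are G4, D4, A3: the pattern moves down a 4th.
Counting half-steps from G4 to D4: -5.

-5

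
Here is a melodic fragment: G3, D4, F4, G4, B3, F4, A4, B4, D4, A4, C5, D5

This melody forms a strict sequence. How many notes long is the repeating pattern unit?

4

12 notes total. Splitting into 3 groups of 4:
G3 D4 F4 G4 | B3 F4 A4 B4 | D4 A4 C5 D5
That's a consistent up a 3rd shift per cell, and no other grouping gives one.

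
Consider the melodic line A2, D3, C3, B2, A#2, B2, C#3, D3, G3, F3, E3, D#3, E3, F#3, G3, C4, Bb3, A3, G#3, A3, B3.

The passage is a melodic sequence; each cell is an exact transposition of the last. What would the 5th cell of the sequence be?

Unit = 7 notes; the statements start on A2, D3, G3, moving up a 4th each time.
Extending up a 4th: C4 → F4.
From F4 the exact shape gives F4 Bb4 Ab4 G4 F#4 G4 A4.

F4 Bb4 Ab4 G4 F#4 G4 A4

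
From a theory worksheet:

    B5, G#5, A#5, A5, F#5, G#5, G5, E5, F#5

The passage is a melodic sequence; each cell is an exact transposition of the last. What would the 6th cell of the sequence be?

Taking 3-note groups, the heads are B5, A5, G5: the pattern moves down a 2nd.
Continuing the starts: F5 → Eb5 → Db5.
So cell 6 is Db5 Bb4 C5.

Db5 Bb4 C5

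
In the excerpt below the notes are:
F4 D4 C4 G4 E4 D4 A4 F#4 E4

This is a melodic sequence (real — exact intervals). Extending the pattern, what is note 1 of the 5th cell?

C#5

The unit is 3 notes. Position-1 pitches of the 3 shown cells: F4, G4, A4.
Extending up a 2nd: B4 → C#5.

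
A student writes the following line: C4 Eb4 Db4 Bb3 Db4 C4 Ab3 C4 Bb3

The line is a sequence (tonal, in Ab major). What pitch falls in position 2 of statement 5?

Ab3

The unit is 3 notes. Position-2 pitches of the 3 shown cells: Eb4, Db4, C4.
Each moves down a 2nd. Continuing: Bb3 → Ab3.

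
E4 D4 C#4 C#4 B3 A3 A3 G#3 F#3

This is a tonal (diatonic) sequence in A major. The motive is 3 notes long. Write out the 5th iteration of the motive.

D3 C#3 B2

Unit = 3 notes; the statements start on E4, C#4, A3, moving down a 3rd each time.
Extending down a 3rd: F#3 → D3.
So cell 5 is D3 C#3 B2.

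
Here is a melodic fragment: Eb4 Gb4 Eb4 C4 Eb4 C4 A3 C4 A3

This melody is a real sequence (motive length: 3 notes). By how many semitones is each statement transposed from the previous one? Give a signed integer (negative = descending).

-3

Unit = 3 notes; the statements start on Eb4, C4, A3, moving down a 3rd each time.
Eb4 to C4 spans -3 semitones.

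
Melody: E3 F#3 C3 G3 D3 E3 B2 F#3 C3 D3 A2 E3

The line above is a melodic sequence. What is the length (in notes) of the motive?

4

Try groups of 4 (3 cells in 12 notes):
E3 F#3 C3 G3 | D3 E3 B2 F#3 | C3 D3 A2 E3
Each cell is the previous one down a 2nd — so the unit is 4 notes.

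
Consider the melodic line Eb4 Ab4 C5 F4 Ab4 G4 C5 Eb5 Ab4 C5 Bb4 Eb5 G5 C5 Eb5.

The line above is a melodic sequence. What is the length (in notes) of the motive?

5

There are 15 notes; a 5-note unit gives 3 cells:
Eb4 Ab4 C5 F4 Ab4 | G4 C5 Eb5 Ab4 C5 | Bb4 Eb5 G5 C5 Eb5
That's a consistent up a 3rd shift per cell, and no other grouping gives one.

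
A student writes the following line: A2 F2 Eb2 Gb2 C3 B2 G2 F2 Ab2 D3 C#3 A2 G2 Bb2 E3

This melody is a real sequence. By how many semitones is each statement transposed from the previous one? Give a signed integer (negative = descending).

2

With a 5-note motive the entries are A2, B2, C#3, each up a 2nd from the previous.
Counting half-steps from A2 to B2: 2.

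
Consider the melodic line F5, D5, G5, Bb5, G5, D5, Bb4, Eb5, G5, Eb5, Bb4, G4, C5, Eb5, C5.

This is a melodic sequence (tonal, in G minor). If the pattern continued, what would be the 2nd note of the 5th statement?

With 5-note cells, note 2 of each statement runs D5, Bb4, G4.
Extending down a 3rd: Eb4 → C4.

C4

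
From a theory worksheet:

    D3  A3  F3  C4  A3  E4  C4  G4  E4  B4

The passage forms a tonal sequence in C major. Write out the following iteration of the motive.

With a 2-note motive the entries are D3, F3, A3, C4, E4, each up a 3rd from the previous.
Statement 6 starts on G4 and keeps the same diatonic contour: G4 D5.

G4 D5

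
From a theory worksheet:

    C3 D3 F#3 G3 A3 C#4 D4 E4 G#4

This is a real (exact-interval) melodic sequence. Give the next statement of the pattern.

Unit = 3 notes; the statements start on C3, G3, D4, moving up a 5th each time.
So cell 4 is A4 B4 D#5.

A4 B4 D#5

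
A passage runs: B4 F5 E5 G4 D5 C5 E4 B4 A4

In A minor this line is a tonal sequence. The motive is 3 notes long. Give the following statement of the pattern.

Taking 3-note groups, the heads are B4, G4, E4: the pattern moves down a 3rd.
So cell 4 is C4 G4 F4.

C4 G4 F4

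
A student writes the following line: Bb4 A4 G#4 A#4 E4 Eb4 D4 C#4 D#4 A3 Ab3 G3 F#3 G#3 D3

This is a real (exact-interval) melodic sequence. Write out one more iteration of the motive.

Db3 C3 B2 C#3 G2

Unit = 5 notes; the statements start on Bb4, Eb4, Ab3, moving down a 5th each time.
Statement 4 starts on Db3 and keeps the same exact contour: Db3 C3 B2 C#3 G2.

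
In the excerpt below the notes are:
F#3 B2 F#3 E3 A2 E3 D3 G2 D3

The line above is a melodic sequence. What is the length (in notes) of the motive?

3

Try groups of 3 (3 cells in 9 notes):
F#3 B2 F#3 | E3 A2 E3 | D3 G2 D3
Every group is a transposition down a 2nd of the one before; no shorter unit works.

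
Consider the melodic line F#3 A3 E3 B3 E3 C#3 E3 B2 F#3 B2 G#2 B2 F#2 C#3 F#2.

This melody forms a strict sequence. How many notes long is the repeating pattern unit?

5

There are 15 notes; a 5-note unit gives 3 cells:
F#3 A3 E3 B3 E3 | C#3 E3 B2 F#3 B2 | G#2 B2 F#2 C#3 F#2
That's a consistent down a 4th shift per cell, and no other grouping gives one.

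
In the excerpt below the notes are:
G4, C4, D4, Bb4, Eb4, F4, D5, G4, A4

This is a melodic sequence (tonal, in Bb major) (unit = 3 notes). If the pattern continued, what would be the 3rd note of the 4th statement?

Grouping in 3s, the 3rd note of each cell is D4, F4, A4.
From A4, up a 3rd gives C5.

C5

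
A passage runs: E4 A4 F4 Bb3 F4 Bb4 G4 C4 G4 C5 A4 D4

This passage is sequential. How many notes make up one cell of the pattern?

Try groups of 4 (3 cells in 12 notes):
E4 A4 F4 Bb3 | F4 Bb4 G4 C4 | G4 C5 A4 D4
That's a consistent up a 2nd shift per cell, and no other grouping gives one.

4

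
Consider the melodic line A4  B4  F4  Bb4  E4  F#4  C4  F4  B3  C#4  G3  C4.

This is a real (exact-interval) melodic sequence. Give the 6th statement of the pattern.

G#2 A#2 E2 A2

The 4-note cells begin on A4, E4, B3 — each down a 4th from the last.
Carrying on: F#3 → C#3 → G#2.
So cell 6 is G#2 A#2 E2 A2.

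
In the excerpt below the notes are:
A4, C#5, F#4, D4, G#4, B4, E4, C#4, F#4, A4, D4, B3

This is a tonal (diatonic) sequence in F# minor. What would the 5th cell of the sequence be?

D4 F#4 B3 G#3

Taking 4-note groups, the heads are A4, G#4, F#4: the pattern moves down a 2nd.
Extending down a 2nd: E4 → D4.
Statement 5 starts on D4 and keeps the same diatonic contour: D4 F#4 B3 G#3.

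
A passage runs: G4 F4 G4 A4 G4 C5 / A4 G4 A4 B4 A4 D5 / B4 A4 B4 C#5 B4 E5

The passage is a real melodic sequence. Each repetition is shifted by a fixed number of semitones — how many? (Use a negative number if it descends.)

2

The 6-note cells begin on G4, A4, B4 — each up a 2nd from the last.
G4→A4 is 69 − 67 = 2 semitones.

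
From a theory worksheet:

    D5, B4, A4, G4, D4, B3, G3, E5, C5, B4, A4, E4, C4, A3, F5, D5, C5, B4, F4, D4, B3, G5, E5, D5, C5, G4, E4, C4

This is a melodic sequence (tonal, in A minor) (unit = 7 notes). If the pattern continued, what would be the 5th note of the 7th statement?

C5

Grouping in 7s, the 5th note of each cell is D4, E4, F4, G4.
Each moves up a 2nd. Continuing: A4 → B4 → C5.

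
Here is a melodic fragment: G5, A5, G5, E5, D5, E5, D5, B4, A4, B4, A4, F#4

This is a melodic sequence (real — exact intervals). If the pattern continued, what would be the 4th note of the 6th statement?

D#3

With 4-note cells, note 4 of each statement runs E5, B4, F#4.
Extending down a 4th: C#4 → G#3 → D#3.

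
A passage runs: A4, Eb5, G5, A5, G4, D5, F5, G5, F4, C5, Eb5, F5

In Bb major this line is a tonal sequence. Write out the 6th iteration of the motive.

Unit = 4 notes; the statements start on A4, G4, F4, moving down a 2nd each time.
Extending down a 2nd: Eb4 → D4 → C4.
Statement 6 starts on C4 and keeps the same diatonic contour: C4 G4 Bb4 C5.

C4 G4 Bb4 C5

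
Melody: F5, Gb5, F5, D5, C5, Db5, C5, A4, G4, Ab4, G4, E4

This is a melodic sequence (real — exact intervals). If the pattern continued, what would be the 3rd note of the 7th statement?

B2

With 4-note cells, note 3 of each statement runs F5, C5, G4.
Each moves down a 4th. Continuing: D4 → A3 → E3 → B2.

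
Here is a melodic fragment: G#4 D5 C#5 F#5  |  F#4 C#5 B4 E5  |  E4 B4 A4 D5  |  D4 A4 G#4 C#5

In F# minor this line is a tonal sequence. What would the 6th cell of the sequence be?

Unit = 4 notes; the statements start on G#4, F#4, E4, D4, moving down a 2nd each time.
Extending down a 2nd: C#4 → B3.
Statement 6 starts on B3 and keeps the same diatonic contour: B3 F#4 E4 A4.

B3 F#4 E4 A4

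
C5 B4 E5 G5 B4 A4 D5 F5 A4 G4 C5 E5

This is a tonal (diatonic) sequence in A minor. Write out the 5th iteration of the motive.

Unit = 4 notes; the statements start on C5, B4, A4, moving down a 2nd each time.
Extending down a 2nd: G4 → F4.
Statement 5 starts on F4 and keeps the same diatonic contour: F4 E4 A4 C5.

F4 E4 A4 C5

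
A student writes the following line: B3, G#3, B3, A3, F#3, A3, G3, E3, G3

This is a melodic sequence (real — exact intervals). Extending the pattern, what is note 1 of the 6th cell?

Db3

With 3-note cells, note 1 of each statement runs B3, A3, G3.
Extending down a 2nd: F3 → Eb3 → Db3.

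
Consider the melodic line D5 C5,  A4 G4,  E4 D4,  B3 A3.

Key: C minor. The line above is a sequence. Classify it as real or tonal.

real

Each cell has the same semitone pattern (-2,) — intervals are preserved exactly.
And A4 lies outside C minor, so the sequence is real rather than tonal.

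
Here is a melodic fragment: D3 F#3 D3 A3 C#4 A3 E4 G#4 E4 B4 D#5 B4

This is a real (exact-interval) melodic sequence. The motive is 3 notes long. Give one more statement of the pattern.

F#5 A#5 F#5

Taking 3-note groups, the heads are D3, A3, E4, B4: the pattern moves up a 5th.
So cell 5 is F#5 A#5 F#5.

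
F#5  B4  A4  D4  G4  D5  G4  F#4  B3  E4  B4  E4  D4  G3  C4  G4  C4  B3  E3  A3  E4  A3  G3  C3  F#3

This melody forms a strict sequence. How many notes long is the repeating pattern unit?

There are 25 notes; a 5-note unit gives 5 cells:
F#5 B4 A4 D4 G4 | D5 G4 F#4 B3 E4 | B4 E4 D4 G3 C4 | G4 C4 B3 E3 A3 | E4 A3 G3 C3 F#3
That's a consistent down a 3rd shift per cell, and no other grouping gives one.

5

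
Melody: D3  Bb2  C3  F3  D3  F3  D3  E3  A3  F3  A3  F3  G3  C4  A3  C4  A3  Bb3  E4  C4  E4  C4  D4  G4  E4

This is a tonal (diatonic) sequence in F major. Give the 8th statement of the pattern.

D5 Bb4 C5 F5 D5

With a 5-note motive the entries are D3, F3, A3, C4, E4, each up a 3rd from the previous.
Extending up a 3rd: G4 → Bb4 → D5.
Statement 8 starts on D5 and keeps the same diatonic contour: D5 Bb4 C5 F5 D5.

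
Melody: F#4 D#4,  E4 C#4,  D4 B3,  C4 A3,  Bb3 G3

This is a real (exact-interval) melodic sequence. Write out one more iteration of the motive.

Ab3 F3

The 2-note cells begin on F#4, E4, D4, C4, Bb3 — each down a 2nd from the last.
So cell 6 is Ab3 F3.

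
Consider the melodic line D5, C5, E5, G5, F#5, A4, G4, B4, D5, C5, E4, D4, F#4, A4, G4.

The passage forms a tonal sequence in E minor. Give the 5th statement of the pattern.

F#3 E3 G3 B3 A3

Unit = 5 notes; the statements start on D5, A4, E4, moving down a 4th each time.
Carrying on: B3 → F#3.
Statement 5 starts on F#3 and keeps the same diatonic contour: F#3 E3 G3 B3 A3.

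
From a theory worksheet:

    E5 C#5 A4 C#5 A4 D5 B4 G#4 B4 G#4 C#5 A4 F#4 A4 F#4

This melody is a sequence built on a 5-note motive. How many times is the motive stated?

3

15 notes in groups of 5 gives 15/5 = 3 statements.
Starts: E5, D5, C#5 — each down a 2nd.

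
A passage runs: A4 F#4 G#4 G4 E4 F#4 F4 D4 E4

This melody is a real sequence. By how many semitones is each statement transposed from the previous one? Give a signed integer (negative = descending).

-2

Unit = 3 notes; the statements start on A4, G4, F4, moving down a 2nd each time.
Counting half-steps from A4 to G4: -2.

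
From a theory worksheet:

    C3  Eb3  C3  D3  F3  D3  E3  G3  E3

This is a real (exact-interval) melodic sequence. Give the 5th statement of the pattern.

With a 3-note motive the entries are C3, D3, E3, each up a 2nd from the previous.
Continuing the starts: F#3 → G#3.
So cell 5 is G#3 B3 G#3.

G#3 B3 G#3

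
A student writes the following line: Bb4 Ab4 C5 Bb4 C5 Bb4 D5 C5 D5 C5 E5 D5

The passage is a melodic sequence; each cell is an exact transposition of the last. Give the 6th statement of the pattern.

With a 4-note motive the entries are Bb4, C5, D5, each up a 2nd from the previous.
Continuing the starts: E5 → F#5 → G#5.
So cell 6 is G#5 F#5 A#5 G#5.

G#5 F#5 A#5 G#5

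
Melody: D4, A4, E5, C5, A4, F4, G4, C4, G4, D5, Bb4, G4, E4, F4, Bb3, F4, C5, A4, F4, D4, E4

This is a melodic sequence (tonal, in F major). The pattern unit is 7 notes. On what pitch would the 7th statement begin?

E3

Unit = 7 notes; the statements start on D4, C4, Bb3, moving down a 2nd each time.
Continuing: A3 → G3 → F3 → E3. Statement 7 starts on E3.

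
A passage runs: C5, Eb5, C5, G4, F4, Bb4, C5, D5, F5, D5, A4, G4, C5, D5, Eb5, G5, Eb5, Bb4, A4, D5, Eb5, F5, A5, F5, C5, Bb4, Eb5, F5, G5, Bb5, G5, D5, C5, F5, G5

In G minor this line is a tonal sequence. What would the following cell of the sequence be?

Taking 7-note groups, the heads are C5, D5, Eb5, F5, G5: the pattern moves up a 2nd.
Statement 6 starts on A5 and keeps the same diatonic contour: A5 C6 A5 Eb5 D5 G5 A5.

A5 C6 A5 Eb5 D5 G5 A5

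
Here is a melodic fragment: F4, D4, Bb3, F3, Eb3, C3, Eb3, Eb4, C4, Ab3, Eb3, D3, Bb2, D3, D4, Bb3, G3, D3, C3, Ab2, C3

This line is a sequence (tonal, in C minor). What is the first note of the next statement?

C4

The 7-note cells begin on F4, Eb4, D4 — each down a 2nd from the last.
The next head, down a 2nd from D4, is C4.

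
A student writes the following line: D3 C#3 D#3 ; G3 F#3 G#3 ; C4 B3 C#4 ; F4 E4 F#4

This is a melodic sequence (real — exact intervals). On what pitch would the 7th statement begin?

Ab5

Taking 3-note groups, the heads are D3, G3, C4, F4: the pattern moves up a 4th.
Continuing: Bb4 → Eb5 → Ab5. Statement 7 starts on Ab5.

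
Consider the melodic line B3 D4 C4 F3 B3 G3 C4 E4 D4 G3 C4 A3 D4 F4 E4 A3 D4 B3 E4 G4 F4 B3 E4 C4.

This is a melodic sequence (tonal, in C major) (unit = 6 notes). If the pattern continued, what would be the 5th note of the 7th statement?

The unit is 6 notes. Position-5 pitches of the 4 shown cells: B3, C4, D4, E4.
Carrying that up a 2nd forward: F4 → G4 → A4.

A4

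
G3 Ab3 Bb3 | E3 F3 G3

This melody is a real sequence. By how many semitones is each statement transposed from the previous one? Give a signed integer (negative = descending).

With a 3-note motive the entries are G3, E3, each down a 3rd from the previous.
G3 to E3 spans -3 semitones.

-3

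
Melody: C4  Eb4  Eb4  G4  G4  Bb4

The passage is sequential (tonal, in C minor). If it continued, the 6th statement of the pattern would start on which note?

F5

The 2-note cells begin on C4, Eb4, G4 — each up a 3rd from the last.
Extending the heads up a 3rd: Bb4 → D5 → F5.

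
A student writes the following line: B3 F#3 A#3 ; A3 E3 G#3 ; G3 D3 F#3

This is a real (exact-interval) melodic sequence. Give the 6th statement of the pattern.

Unit = 3 notes; the statements start on B3, A3, G3, moving down a 2nd each time.
Carrying on: F3 → Eb3 → Db3.
So cell 6 is Db3 Ab2 C3.

Db3 Ab2 C3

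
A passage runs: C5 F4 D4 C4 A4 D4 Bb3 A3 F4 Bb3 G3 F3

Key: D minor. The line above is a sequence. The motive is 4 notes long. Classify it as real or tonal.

Every note is diatonic to D minor.
Cell 1 has -3 semitones from note 2 to 3, but cell 2 has -4 — the interval quality changes while the contour stays the same, which is the hallmark of a tonal sequence.

tonal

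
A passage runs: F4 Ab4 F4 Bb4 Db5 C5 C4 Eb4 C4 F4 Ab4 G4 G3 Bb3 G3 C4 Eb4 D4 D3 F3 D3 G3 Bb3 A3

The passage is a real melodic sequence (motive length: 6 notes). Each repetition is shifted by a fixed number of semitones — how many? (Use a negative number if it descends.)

The 6-note cells begin on F4, C4, G3, D3 — each down a 4th from the last.
F4 to C4 spans -5 semitones.

-5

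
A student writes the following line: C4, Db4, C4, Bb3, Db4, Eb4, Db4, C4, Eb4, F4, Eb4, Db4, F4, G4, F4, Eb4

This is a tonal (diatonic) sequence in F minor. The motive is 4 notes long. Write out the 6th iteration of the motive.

Unit = 4 notes; the statements start on C4, Db4, Eb4, F4, moving up a 2nd each time.
Carrying on: G4 → Ab4.
Statement 6 starts on Ab4 and keeps the same diatonic contour: Ab4 Bb4 Ab4 G4.

Ab4 Bb4 Ab4 G4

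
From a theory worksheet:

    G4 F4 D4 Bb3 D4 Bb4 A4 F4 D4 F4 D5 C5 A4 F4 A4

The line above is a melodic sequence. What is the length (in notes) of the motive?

15 notes total. Splitting into 3 groups of 5:
G4 F4 D4 Bb3 D4 | Bb4 A4 F4 D4 F4 | D5 C5 A4 F4 A4
Each cell is the previous one up a 3rd — so the unit is 5 notes.

5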